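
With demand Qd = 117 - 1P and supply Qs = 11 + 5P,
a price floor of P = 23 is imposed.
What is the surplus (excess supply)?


At P = 23:
Qd = 117 - 1*23 = 94
Qs = 11 + 5*23 = 126
Surplus = Qs - Qd = 126 - 94 = 32

32


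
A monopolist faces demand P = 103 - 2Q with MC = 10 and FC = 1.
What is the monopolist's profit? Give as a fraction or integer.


MR = MC: 103 - 4Q = 10
Q* = 93/4
P* = 103 - 2*93/4 = 113/2
Profit = (P* - MC)*Q* - FC
= (113/2 - 10)*93/4 - 1
= 93/2*93/4 - 1
= 8649/8 - 1 = 8641/8

8641/8


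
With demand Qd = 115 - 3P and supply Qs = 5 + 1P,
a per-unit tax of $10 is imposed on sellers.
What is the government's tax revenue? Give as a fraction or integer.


With tax on sellers, new supply: Qs' = 5 + 1(P - 10)
= 1P - 5
New equilibrium quantity:
Q_new = 25
Tax revenue = tax * Q_new = 10 * 25 = 250

250


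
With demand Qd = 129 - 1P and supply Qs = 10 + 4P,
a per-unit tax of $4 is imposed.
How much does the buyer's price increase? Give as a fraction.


With a per-unit tax, the buyer's price increase depends on relative slopes.
Supply slope: d = 4, Demand slope: b = 1
Buyer's price increase = d * tax / (b + d)
= 4 * 4 / (1 + 4)
= 16 / 5 = 16/5

16/5


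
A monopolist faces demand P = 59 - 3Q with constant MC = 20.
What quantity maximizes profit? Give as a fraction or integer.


TR = P*Q = (59 - 3Q)Q = 59Q - 3Q^2
MR = dTR/dQ = 59 - 6Q
Set MR = MC:
59 - 6Q = 20
39 = 6Q
Q* = 39/6 = 13/2

13/2


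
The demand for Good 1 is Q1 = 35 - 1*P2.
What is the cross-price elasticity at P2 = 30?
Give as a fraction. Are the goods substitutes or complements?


dQ1/dP2 = -1
At P2 = 30: Q1 = 35 - 1*30 = 5
Exy = (dQ1/dP2)(P2/Q1) = -1 * 30 / 5 = -6
Since Exy < 0, the goods are complements.

-6 (complements)


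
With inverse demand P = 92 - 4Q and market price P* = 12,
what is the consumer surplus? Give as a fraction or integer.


Maximum willingness to pay (at Q=0): P_max = 92
Quantity demanded at P* = 12:
Q* = (92 - 12)/4 = 20
CS = (1/2) * Q* * (P_max - P*)
CS = (1/2) * 20 * (92 - 12)
CS = (1/2) * 20 * 80 = 800

800


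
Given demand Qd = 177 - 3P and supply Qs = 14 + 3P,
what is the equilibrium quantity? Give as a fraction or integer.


First find equilibrium price:
177 - 3P = 14 + 3P
P* = 163/6 = 163/6
Then substitute into demand:
Q* = 177 - 3 * 163/6 = 191/2

191/2


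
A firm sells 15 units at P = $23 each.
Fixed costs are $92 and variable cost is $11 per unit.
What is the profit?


Total Revenue = P * Q = 23 * 15 = $345
Total Cost = FC + VC*Q = 92 + 11*15 = $257
Profit = TR - TC = 345 - 257 = $88

$88


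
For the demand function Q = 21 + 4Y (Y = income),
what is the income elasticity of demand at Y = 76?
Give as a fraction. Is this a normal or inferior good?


dQ/dY = 4
At Y = 76: Q = 21 + 4*76 = 325
Ey = (dQ/dY)(Y/Q) = 4 * 76 / 325 = 304/325
Since Ey > 0, this is a normal good.

304/325 (normal good)


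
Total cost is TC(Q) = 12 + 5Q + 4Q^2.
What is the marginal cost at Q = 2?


MC = dTC/dQ = 5 + 2*4*Q
At Q = 2:
MC = 5 + 8*2
MC = 5 + 16 = 21

21


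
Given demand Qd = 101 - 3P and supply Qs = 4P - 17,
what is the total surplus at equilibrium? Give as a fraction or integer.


Find equilibrium: 101 - 3P = 4P - 17
101 + 17 = 7P
P* = 118/7 = 118/7
Q* = 4*118/7 - 17 = 353/7
Inverse demand: P = 101/3 - Q/3, so P_max = 101/3
Inverse supply: P = 17/4 + Q/4, so P_min = 17/4
CS = (1/2) * 353/7 * (101/3 - 118/7) = 124609/294
PS = (1/2) * 353/7 * (118/7 - 17/4) = 124609/392
TS = CS + PS = 124609/294 + 124609/392 = 124609/168

124609/168


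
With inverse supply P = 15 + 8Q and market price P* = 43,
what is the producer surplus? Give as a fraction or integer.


Minimum supply price (at Q=0): P_min = 15
Quantity supplied at P* = 43:
Q* = (43 - 15)/8 = 7/2
PS = (1/2) * Q* * (P* - P_min)
PS = (1/2) * 7/2 * (43 - 15)
PS = (1/2) * 7/2 * 28 = 49

49


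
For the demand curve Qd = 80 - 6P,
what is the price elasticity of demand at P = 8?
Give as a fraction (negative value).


dQ/dP = -6
At P = 8: Q = 80 - 6*8 = 32
E = (dQ/dP)(P/Q) = (-6)(8/32) = -3/2

-3/2


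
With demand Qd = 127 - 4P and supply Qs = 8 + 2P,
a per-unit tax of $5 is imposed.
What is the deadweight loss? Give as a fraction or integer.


Pre-tax equilibrium quantity: Q* = 143/3
Post-tax equilibrium quantity: Q_tax = 41
Reduction in quantity: Q* - Q_tax = 20/3
DWL = (1/2) * tax * (Q* - Q_tax)
DWL = (1/2) * 5 * 20/3 = 50/3

50/3


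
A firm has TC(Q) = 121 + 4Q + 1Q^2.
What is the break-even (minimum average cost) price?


AC(Q) = 121/Q + 4 + 1Q
To minimize: dAC/dQ = -121/Q^2 + 1 = 0
Q^2 = 121/1 = 121
Q* = 11
Min AC = 121/11 + 4 + 1*11
Min AC = 11 + 4 + 11 = 26

26


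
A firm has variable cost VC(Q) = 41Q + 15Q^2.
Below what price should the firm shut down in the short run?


AVC(Q) = VC(Q)/Q = 41 + 15Q
AVC is increasing in Q, so minimum AVC is at Q -> 0+.
Min AVC = 41
The firm should shut down if P < 41.

41


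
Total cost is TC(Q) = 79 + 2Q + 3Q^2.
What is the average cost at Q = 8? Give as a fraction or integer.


TC(8) = 79 + 2*8 + 3*8^2
TC(8) = 79 + 16 + 192 = 287
AC = TC/Q = 287/8 = 287/8

287/8


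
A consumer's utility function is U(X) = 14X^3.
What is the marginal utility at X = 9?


MU = dU/dX = 14*3*X^(3-1)
MU = 42*X^2
At X = 9:
MU = 42 * 9^2
MU = 42 * 81 = 3402

3402


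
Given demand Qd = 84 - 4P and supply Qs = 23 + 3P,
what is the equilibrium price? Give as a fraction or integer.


At equilibrium, Qd = Qs.
84 - 4P = 23 + 3P
84 - 23 = 4P + 3P
61 = 7P
P* = 61/7 = 61/7

61/7


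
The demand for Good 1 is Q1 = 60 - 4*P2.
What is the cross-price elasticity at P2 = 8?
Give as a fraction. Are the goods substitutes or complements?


dQ1/dP2 = -4
At P2 = 8: Q1 = 60 - 4*8 = 28
Exy = (dQ1/dP2)(P2/Q1) = -4 * 8 / 28 = -8/7
Since Exy < 0, the goods are complements.

-8/7 (complements)


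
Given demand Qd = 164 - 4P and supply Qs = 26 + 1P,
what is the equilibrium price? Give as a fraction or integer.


At equilibrium, Qd = Qs.
164 - 4P = 26 + 1P
164 - 26 = 4P + 1P
138 = 5P
P* = 138/5 = 138/5

138/5


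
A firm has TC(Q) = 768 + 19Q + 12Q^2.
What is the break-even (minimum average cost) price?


AC(Q) = 768/Q + 19 + 12Q
To minimize: dAC/dQ = -768/Q^2 + 12 = 0
Q^2 = 768/12 = 64
Q* = 8
Min AC = 768/8 + 19 + 12*8
Min AC = 96 + 19 + 96 = 211

211


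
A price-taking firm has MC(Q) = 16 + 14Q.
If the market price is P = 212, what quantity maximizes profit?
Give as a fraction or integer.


In perfect competition, profit is maximized where P = MC.
212 = 16 + 14Q
196 = 14Q
Q* = 196/14 = 14

14


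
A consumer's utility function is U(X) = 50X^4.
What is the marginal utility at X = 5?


MU = dU/dX = 50*4*X^(4-1)
MU = 200*X^3
At X = 5:
MU = 200 * 5^3
MU = 200 * 125 = 25000

25000


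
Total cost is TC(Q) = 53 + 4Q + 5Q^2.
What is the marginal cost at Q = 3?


MC = dTC/dQ = 4 + 2*5*Q
At Q = 3:
MC = 4 + 10*3
MC = 4 + 30 = 34

34


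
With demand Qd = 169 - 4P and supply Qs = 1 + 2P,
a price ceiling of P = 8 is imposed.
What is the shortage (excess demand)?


At P = 8:
Qd = 169 - 4*8 = 137
Qs = 1 + 2*8 = 17
Shortage = Qd - Qs = 137 - 17 = 120

120


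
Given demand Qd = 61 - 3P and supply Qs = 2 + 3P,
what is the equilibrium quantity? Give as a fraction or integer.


First find equilibrium price:
61 - 3P = 2 + 3P
P* = 59/6 = 59/6
Then substitute into demand:
Q* = 61 - 3 * 59/6 = 63/2

63/2


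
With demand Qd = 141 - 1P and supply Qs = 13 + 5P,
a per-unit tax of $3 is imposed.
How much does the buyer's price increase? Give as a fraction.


With a per-unit tax, the buyer's price increase depends on relative slopes.
Supply slope: d = 5, Demand slope: b = 1
Buyer's price increase = d * tax / (b + d)
= 5 * 3 / (1 + 5)
= 15 / 6 = 5/2

5/2


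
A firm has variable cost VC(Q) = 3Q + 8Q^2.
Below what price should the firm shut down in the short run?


AVC(Q) = VC(Q)/Q = 3 + 8Q
AVC is increasing in Q, so minimum AVC is at Q -> 0+.
Min AVC = 3
The firm should shut down if P < 3.

3


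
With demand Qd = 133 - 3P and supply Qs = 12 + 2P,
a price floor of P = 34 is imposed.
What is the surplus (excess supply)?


At P = 34:
Qd = 133 - 3*34 = 31
Qs = 12 + 2*34 = 80
Surplus = Qs - Qd = 80 - 31 = 49

49


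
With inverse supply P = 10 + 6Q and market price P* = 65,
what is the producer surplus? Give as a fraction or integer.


Minimum supply price (at Q=0): P_min = 10
Quantity supplied at P* = 65:
Q* = (65 - 10)/6 = 55/6
PS = (1/2) * Q* * (P* - P_min)
PS = (1/2) * 55/6 * (65 - 10)
PS = (1/2) * 55/6 * 55 = 3025/12

3025/12


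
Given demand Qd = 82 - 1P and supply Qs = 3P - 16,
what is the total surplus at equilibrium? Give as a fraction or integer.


Find equilibrium: 82 - 1P = 3P - 16
82 + 16 = 4P
P* = 98/4 = 49/2
Q* = 3*49/2 - 16 = 115/2
Inverse demand: P = 82 - Q/1, so P_max = 82
Inverse supply: P = 16/3 + Q/3, so P_min = 16/3
CS = (1/2) * 115/2 * (82 - 49/2) = 13225/8
PS = (1/2) * 115/2 * (49/2 - 16/3) = 13225/24
TS = CS + PS = 13225/8 + 13225/24 = 13225/6

13225/6


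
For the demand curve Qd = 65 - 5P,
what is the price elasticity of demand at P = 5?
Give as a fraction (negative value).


dQ/dP = -5
At P = 5: Q = 65 - 5*5 = 40
E = (dQ/dP)(P/Q) = (-5)(5/40) = -5/8

-5/8


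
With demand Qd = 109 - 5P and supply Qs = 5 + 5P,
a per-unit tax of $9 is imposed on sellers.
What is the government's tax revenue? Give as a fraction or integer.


With tax on sellers, new supply: Qs' = 5 + 5(P - 9)
= 5P - 40
New equilibrium quantity:
Q_new = 69/2
Tax revenue = tax * Q_new = 9 * 69/2 = 621/2

621/2


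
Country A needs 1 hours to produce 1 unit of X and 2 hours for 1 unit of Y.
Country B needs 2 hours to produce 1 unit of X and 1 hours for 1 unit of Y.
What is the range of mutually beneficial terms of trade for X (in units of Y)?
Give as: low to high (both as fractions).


Opportunity cost of X for Country A = hours_X / hours_Y = 1/2 = 1/2 units of Y
Opportunity cost of X for Country B = hours_X / hours_Y = 2/1 = 2 units of Y
Terms of trade must be between the two opportunity costs.
Range: 1/2 to 2

1/2 to 2


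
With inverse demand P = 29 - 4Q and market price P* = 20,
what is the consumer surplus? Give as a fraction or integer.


Maximum willingness to pay (at Q=0): P_max = 29
Quantity demanded at P* = 20:
Q* = (29 - 20)/4 = 9/4
CS = (1/2) * Q* * (P_max - P*)
CS = (1/2) * 9/4 * (29 - 20)
CS = (1/2) * 9/4 * 9 = 81/8

81/8


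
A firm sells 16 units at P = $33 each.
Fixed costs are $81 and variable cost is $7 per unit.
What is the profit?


Total Revenue = P * Q = 33 * 16 = $528
Total Cost = FC + VC*Q = 81 + 7*16 = $193
Profit = TR - TC = 528 - 193 = $335

$335


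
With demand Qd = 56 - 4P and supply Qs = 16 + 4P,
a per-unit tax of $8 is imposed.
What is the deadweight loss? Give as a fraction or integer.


Pre-tax equilibrium quantity: Q* = 36
Post-tax equilibrium quantity: Q_tax = 20
Reduction in quantity: Q* - Q_tax = 16
DWL = (1/2) * tax * (Q* - Q_tax)
DWL = (1/2) * 8 * 16 = 64

64


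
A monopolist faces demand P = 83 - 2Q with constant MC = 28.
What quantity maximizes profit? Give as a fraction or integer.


TR = P*Q = (83 - 2Q)Q = 83Q - 2Q^2
MR = dTR/dQ = 83 - 4Q
Set MR = MC:
83 - 4Q = 28
55 = 4Q
Q* = 55/4 = 55/4

55/4


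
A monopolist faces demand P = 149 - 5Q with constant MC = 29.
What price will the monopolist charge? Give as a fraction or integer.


MR = 149 - 10Q
Set MR = MC: 149 - 10Q = 29
Q* = 12
Substitute into demand:
P* = 149 - 5*12 = 89

89


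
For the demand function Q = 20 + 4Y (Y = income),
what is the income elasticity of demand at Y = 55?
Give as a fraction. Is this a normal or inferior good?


dQ/dY = 4
At Y = 55: Q = 20 + 4*55 = 240
Ey = (dQ/dY)(Y/Q) = 4 * 55 / 240 = 11/12
Since Ey > 0, this is a normal good.

11/12 (normal good)


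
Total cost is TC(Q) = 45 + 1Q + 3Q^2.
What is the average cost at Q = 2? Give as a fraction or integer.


TC(2) = 45 + 1*2 + 3*2^2
TC(2) = 45 + 2 + 12 = 59
AC = TC/Q = 59/2 = 59/2

59/2


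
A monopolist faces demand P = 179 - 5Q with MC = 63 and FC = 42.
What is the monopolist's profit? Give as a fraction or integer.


MR = MC: 179 - 10Q = 63
Q* = 58/5
P* = 179 - 5*58/5 = 121
Profit = (P* - MC)*Q* - FC
= (121 - 63)*58/5 - 42
= 58*58/5 - 42
= 3364/5 - 42 = 3154/5

3154/5


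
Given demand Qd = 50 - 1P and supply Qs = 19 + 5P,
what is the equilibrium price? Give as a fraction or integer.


At equilibrium, Qd = Qs.
50 - 1P = 19 + 5P
50 - 19 = 1P + 5P
31 = 6P
P* = 31/6 = 31/6

31/6


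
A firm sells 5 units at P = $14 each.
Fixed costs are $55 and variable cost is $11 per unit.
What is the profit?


Total Revenue = P * Q = 14 * 5 = $70
Total Cost = FC + VC*Q = 55 + 11*5 = $110
Profit = TR - TC = 70 - 110 = $-40

$-40


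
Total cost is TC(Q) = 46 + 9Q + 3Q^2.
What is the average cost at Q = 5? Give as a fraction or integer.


TC(5) = 46 + 9*5 + 3*5^2
TC(5) = 46 + 45 + 75 = 166
AC = TC/Q = 166/5 = 166/5

166/5


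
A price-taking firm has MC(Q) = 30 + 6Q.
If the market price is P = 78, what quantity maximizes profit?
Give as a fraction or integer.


In perfect competition, profit is maximized where P = MC.
78 = 30 + 6Q
48 = 6Q
Q* = 48/6 = 8

8


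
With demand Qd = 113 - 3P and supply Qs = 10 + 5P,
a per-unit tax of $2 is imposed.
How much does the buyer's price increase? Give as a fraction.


With a per-unit tax, the buyer's price increase depends on relative slopes.
Supply slope: d = 5, Demand slope: b = 3
Buyer's price increase = d * tax / (b + d)
= 5 * 2 / (3 + 5)
= 10 / 8 = 5/4

5/4


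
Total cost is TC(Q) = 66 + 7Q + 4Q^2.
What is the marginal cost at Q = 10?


MC = dTC/dQ = 7 + 2*4*Q
At Q = 10:
MC = 7 + 8*10
MC = 7 + 80 = 87

87


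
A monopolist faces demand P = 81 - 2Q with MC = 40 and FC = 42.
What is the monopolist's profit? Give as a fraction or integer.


MR = MC: 81 - 4Q = 40
Q* = 41/4
P* = 81 - 2*41/4 = 121/2
Profit = (P* - MC)*Q* - FC
= (121/2 - 40)*41/4 - 42
= 41/2*41/4 - 42
= 1681/8 - 42 = 1345/8

1345/8


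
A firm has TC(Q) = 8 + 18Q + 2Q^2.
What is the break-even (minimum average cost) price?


AC(Q) = 8/Q + 18 + 2Q
To minimize: dAC/dQ = -8/Q^2 + 2 = 0
Q^2 = 8/2 = 4
Q* = 2
Min AC = 8/2 + 18 + 2*2
Min AC = 4 + 18 + 4 = 26

26


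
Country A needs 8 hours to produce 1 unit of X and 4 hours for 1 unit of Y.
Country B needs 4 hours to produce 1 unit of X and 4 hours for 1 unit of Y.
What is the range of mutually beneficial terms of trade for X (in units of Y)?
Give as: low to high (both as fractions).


Opportunity cost of X for Country A = hours_X / hours_Y = 8/4 = 2 units of Y
Opportunity cost of X for Country B = hours_X / hours_Y = 4/4 = 1 units of Y
Terms of trade must be between the two opportunity costs.
Range: 1 to 2

1 to 2


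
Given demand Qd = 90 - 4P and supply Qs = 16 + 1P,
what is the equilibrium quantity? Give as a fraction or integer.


First find equilibrium price:
90 - 4P = 16 + 1P
P* = 74/5 = 74/5
Then substitute into demand:
Q* = 90 - 4 * 74/5 = 154/5

154/5


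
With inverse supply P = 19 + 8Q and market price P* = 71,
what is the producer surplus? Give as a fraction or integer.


Minimum supply price (at Q=0): P_min = 19
Quantity supplied at P* = 71:
Q* = (71 - 19)/8 = 13/2
PS = (1/2) * Q* * (P* - P_min)
PS = (1/2) * 13/2 * (71 - 19)
PS = (1/2) * 13/2 * 52 = 169

169


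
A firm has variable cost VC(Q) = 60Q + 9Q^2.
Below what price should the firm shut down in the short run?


AVC(Q) = VC(Q)/Q = 60 + 9Q
AVC is increasing in Q, so minimum AVC is at Q -> 0+.
Min AVC = 60
The firm should shut down if P < 60.

60


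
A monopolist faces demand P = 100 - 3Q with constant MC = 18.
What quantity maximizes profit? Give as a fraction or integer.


TR = P*Q = (100 - 3Q)Q = 100Q - 3Q^2
MR = dTR/dQ = 100 - 6Q
Set MR = MC:
100 - 6Q = 18
82 = 6Q
Q* = 82/6 = 41/3

41/3


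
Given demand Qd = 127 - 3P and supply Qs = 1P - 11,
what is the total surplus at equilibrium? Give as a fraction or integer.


Find equilibrium: 127 - 3P = 1P - 11
127 + 11 = 4P
P* = 138/4 = 69/2
Q* = 1*69/2 - 11 = 47/2
Inverse demand: P = 127/3 - Q/3, so P_max = 127/3
Inverse supply: P = 11 + Q/1, so P_min = 11
CS = (1/2) * 47/2 * (127/3 - 69/2) = 2209/24
PS = (1/2) * 47/2 * (69/2 - 11) = 2209/8
TS = CS + PS = 2209/24 + 2209/8 = 2209/6

2209/6


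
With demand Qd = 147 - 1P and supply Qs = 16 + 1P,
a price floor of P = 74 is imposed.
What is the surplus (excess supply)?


At P = 74:
Qd = 147 - 1*74 = 73
Qs = 16 + 1*74 = 90
Surplus = Qs - Qd = 90 - 73 = 17

17


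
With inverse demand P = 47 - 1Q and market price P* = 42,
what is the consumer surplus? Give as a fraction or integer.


Maximum willingness to pay (at Q=0): P_max = 47
Quantity demanded at P* = 42:
Q* = (47 - 42)/1 = 5
CS = (1/2) * Q* * (P_max - P*)
CS = (1/2) * 5 * (47 - 42)
CS = (1/2) * 5 * 5 = 25/2

25/2


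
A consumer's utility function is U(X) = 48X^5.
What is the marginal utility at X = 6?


MU = dU/dX = 48*5*X^(5-1)
MU = 240*X^4
At X = 6:
MU = 240 * 6^4
MU = 240 * 1296 = 311040

311040


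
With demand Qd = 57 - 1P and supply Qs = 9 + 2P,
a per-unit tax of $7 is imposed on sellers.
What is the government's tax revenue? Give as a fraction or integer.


With tax on sellers, new supply: Qs' = 9 + 2(P - 7)
= 2P - 5
New equilibrium quantity:
Q_new = 109/3
Tax revenue = tax * Q_new = 7 * 109/3 = 763/3

763/3


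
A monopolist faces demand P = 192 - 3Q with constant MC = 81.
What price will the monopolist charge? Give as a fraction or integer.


MR = 192 - 6Q
Set MR = MC: 192 - 6Q = 81
Q* = 37/2
Substitute into demand:
P* = 192 - 3*37/2 = 273/2

273/2


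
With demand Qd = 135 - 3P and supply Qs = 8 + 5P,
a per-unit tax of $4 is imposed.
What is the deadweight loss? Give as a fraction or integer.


Pre-tax equilibrium quantity: Q* = 699/8
Post-tax equilibrium quantity: Q_tax = 639/8
Reduction in quantity: Q* - Q_tax = 15/2
DWL = (1/2) * tax * (Q* - Q_tax)
DWL = (1/2) * 4 * 15/2 = 15

15


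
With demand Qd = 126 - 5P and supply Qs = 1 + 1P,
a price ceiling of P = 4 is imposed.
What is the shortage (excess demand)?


At P = 4:
Qd = 126 - 5*4 = 106
Qs = 1 + 1*4 = 5
Shortage = Qd - Qs = 106 - 5 = 101

101


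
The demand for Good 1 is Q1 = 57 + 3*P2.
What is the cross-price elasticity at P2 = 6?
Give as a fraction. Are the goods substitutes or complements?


dQ1/dP2 = 3
At P2 = 6: Q1 = 57 + 3*6 = 75
Exy = (dQ1/dP2)(P2/Q1) = 3 * 6 / 75 = 6/25
Since Exy > 0, the goods are substitutes.

6/25 (substitutes)


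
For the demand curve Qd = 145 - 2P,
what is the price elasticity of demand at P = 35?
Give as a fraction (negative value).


dQ/dP = -2
At P = 35: Q = 145 - 2*35 = 75
E = (dQ/dP)(P/Q) = (-2)(35/75) = -14/15

-14/15


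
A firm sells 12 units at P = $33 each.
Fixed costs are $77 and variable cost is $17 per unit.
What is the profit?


Total Revenue = P * Q = 33 * 12 = $396
Total Cost = FC + VC*Q = 77 + 17*12 = $281
Profit = TR - TC = 396 - 281 = $115

$115


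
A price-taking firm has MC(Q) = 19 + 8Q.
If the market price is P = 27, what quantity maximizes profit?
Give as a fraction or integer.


In perfect competition, profit is maximized where P = MC.
27 = 19 + 8Q
8 = 8Q
Q* = 8/8 = 1

1


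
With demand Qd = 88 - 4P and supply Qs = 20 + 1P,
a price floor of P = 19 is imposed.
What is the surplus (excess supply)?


At P = 19:
Qd = 88 - 4*19 = 12
Qs = 20 + 1*19 = 39
Surplus = Qs - Qd = 39 - 12 = 27

27


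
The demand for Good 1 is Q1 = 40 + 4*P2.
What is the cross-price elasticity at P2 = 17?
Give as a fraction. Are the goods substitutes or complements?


dQ1/dP2 = 4
At P2 = 17: Q1 = 40 + 4*17 = 108
Exy = (dQ1/dP2)(P2/Q1) = 4 * 17 / 108 = 17/27
Since Exy > 0, the goods are substitutes.

17/27 (substitutes)


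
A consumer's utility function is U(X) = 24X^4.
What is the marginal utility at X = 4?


MU = dU/dX = 24*4*X^(4-1)
MU = 96*X^3
At X = 4:
MU = 96 * 4^3
MU = 96 * 64 = 6144

6144


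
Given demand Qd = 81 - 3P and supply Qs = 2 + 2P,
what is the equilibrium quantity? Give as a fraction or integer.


First find equilibrium price:
81 - 3P = 2 + 2P
P* = 79/5 = 79/5
Then substitute into demand:
Q* = 81 - 3 * 79/5 = 168/5

168/5


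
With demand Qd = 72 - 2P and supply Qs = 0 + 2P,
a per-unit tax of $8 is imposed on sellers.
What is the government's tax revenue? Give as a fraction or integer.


With tax on sellers, new supply: Qs' = 0 + 2(P - 8)
= 2P - 16
New equilibrium quantity:
Q_new = 28
Tax revenue = tax * Q_new = 8 * 28 = 224

224


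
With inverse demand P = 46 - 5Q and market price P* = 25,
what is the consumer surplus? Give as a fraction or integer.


Maximum willingness to pay (at Q=0): P_max = 46
Quantity demanded at P* = 25:
Q* = (46 - 25)/5 = 21/5
CS = (1/2) * Q* * (P_max - P*)
CS = (1/2) * 21/5 * (46 - 25)
CS = (1/2) * 21/5 * 21 = 441/10

441/10


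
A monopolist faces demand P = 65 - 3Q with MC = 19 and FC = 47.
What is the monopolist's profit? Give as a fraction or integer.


MR = MC: 65 - 6Q = 19
Q* = 23/3
P* = 65 - 3*23/3 = 42
Profit = (P* - MC)*Q* - FC
= (42 - 19)*23/3 - 47
= 23*23/3 - 47
= 529/3 - 47 = 388/3

388/3


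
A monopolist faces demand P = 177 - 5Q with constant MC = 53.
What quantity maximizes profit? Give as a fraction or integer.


TR = P*Q = (177 - 5Q)Q = 177Q - 5Q^2
MR = dTR/dQ = 177 - 10Q
Set MR = MC:
177 - 10Q = 53
124 = 10Q
Q* = 124/10 = 62/5

62/5


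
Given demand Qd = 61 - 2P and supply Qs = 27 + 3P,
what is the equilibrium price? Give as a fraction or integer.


At equilibrium, Qd = Qs.
61 - 2P = 27 + 3P
61 - 27 = 2P + 3P
34 = 5P
P* = 34/5 = 34/5

34/5


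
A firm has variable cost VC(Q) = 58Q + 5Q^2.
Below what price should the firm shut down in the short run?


AVC(Q) = VC(Q)/Q = 58 + 5Q
AVC is increasing in Q, so minimum AVC is at Q -> 0+.
Min AVC = 58
The firm should shut down if P < 58.

58


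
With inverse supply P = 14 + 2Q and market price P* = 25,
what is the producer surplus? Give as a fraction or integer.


Minimum supply price (at Q=0): P_min = 14
Quantity supplied at P* = 25:
Q* = (25 - 14)/2 = 11/2
PS = (1/2) * Q* * (P* - P_min)
PS = (1/2) * 11/2 * (25 - 14)
PS = (1/2) * 11/2 * 11 = 121/4

121/4


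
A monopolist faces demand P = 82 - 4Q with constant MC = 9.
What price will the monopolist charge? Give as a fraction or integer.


MR = 82 - 8Q
Set MR = MC: 82 - 8Q = 9
Q* = 73/8
Substitute into demand:
P* = 82 - 4*73/8 = 91/2

91/2


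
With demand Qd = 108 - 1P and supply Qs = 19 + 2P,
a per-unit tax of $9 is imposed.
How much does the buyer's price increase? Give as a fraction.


With a per-unit tax, the buyer's price increase depends on relative slopes.
Supply slope: d = 2, Demand slope: b = 1
Buyer's price increase = d * tax / (b + d)
= 2 * 9 / (1 + 2)
= 18 / 3 = 6

6


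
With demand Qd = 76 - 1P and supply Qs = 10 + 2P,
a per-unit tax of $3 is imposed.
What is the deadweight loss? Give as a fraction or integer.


Pre-tax equilibrium quantity: Q* = 54
Post-tax equilibrium quantity: Q_tax = 52
Reduction in quantity: Q* - Q_tax = 2
DWL = (1/2) * tax * (Q* - Q_tax)
DWL = (1/2) * 3 * 2 = 3

3


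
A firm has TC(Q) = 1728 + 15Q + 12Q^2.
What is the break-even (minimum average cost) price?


AC(Q) = 1728/Q + 15 + 12Q
To minimize: dAC/dQ = -1728/Q^2 + 12 = 0
Q^2 = 1728/12 = 144
Q* = 12
Min AC = 1728/12 + 15 + 12*12
Min AC = 144 + 15 + 144 = 303

303


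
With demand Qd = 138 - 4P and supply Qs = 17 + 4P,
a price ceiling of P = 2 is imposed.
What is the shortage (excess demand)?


At P = 2:
Qd = 138 - 4*2 = 130
Qs = 17 + 4*2 = 25
Shortage = Qd - Qs = 130 - 25 = 105

105


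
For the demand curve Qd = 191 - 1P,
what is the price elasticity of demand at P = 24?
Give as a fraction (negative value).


dQ/dP = -1
At P = 24: Q = 191 - 1*24 = 167
E = (dQ/dP)(P/Q) = (-1)(24/167) = -24/167

-24/167


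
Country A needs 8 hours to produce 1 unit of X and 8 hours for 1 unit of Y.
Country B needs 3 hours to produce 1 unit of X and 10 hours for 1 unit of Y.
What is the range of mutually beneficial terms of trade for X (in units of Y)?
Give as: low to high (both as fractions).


Opportunity cost of X for Country A = hours_X / hours_Y = 8/8 = 1 units of Y
Opportunity cost of X for Country B = hours_X / hours_Y = 3/10 = 3/10 units of Y
Terms of trade must be between the two opportunity costs.
Range: 3/10 to 1

3/10 to 1


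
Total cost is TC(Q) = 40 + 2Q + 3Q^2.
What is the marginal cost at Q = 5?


MC = dTC/dQ = 2 + 2*3*Q
At Q = 5:
MC = 2 + 6*5
MC = 2 + 30 = 32

32


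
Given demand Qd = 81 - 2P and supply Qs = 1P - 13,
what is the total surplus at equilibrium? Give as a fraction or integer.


Find equilibrium: 81 - 2P = 1P - 13
81 + 13 = 3P
P* = 94/3 = 94/3
Q* = 1*94/3 - 13 = 55/3
Inverse demand: P = 81/2 - Q/2, so P_max = 81/2
Inverse supply: P = 13 + Q/1, so P_min = 13
CS = (1/2) * 55/3 * (81/2 - 94/3) = 3025/36
PS = (1/2) * 55/3 * (94/3 - 13) = 3025/18
TS = CS + PS = 3025/36 + 3025/18 = 3025/12

3025/12


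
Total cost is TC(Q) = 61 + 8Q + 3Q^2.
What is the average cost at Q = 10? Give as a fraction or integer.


TC(10) = 61 + 8*10 + 3*10^2
TC(10) = 61 + 80 + 300 = 441
AC = TC/Q = 441/10 = 441/10

441/10


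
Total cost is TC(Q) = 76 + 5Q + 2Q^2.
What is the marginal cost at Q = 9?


MC = dTC/dQ = 5 + 2*2*Q
At Q = 9:
MC = 5 + 4*9
MC = 5 + 36 = 41

41


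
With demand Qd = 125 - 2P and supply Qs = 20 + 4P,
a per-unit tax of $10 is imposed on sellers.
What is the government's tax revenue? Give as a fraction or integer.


With tax on sellers, new supply: Qs' = 20 + 4(P - 10)
= 4P - 20
New equilibrium quantity:
Q_new = 230/3
Tax revenue = tax * Q_new = 10 * 230/3 = 2300/3

2300/3


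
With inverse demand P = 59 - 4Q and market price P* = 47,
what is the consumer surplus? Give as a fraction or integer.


Maximum willingness to pay (at Q=0): P_max = 59
Quantity demanded at P* = 47:
Q* = (59 - 47)/4 = 3
CS = (1/2) * Q* * (P_max - P*)
CS = (1/2) * 3 * (59 - 47)
CS = (1/2) * 3 * 12 = 18

18


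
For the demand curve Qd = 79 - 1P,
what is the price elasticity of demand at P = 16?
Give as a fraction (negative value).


dQ/dP = -1
At P = 16: Q = 79 - 1*16 = 63
E = (dQ/dP)(P/Q) = (-1)(16/63) = -16/63

-16/63


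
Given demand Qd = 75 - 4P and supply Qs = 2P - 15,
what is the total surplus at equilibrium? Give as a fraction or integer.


Find equilibrium: 75 - 4P = 2P - 15
75 + 15 = 6P
P* = 90/6 = 15
Q* = 2*15 - 15 = 15
Inverse demand: P = 75/4 - Q/4, so P_max = 75/4
Inverse supply: P = 15/2 + Q/2, so P_min = 15/2
CS = (1/2) * 15 * (75/4 - 15) = 225/8
PS = (1/2) * 15 * (15 - 15/2) = 225/4
TS = CS + PS = 225/8 + 225/4 = 675/8

675/8


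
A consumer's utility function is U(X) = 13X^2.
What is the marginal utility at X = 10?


MU = dU/dX = 13*2*X^(2-1)
MU = 26*X^1
At X = 10:
MU = 26 * 10^1
MU = 26 * 10 = 260

260


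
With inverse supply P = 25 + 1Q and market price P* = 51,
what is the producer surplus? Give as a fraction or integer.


Minimum supply price (at Q=0): P_min = 25
Quantity supplied at P* = 51:
Q* = (51 - 25)/1 = 26
PS = (1/2) * Q* * (P* - P_min)
PS = (1/2) * 26 * (51 - 25)
PS = (1/2) * 26 * 26 = 338

338


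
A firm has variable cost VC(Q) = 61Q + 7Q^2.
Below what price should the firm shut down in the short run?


AVC(Q) = VC(Q)/Q = 61 + 7Q
AVC is increasing in Q, so minimum AVC is at Q -> 0+.
Min AVC = 61
The firm should shut down if P < 61.

61


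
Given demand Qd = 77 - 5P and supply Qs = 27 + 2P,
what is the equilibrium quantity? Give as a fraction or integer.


First find equilibrium price:
77 - 5P = 27 + 2P
P* = 50/7 = 50/7
Then substitute into demand:
Q* = 77 - 5 * 50/7 = 289/7

289/7


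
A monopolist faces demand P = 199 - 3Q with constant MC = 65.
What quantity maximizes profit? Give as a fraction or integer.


TR = P*Q = (199 - 3Q)Q = 199Q - 3Q^2
MR = dTR/dQ = 199 - 6Q
Set MR = MC:
199 - 6Q = 65
134 = 6Q
Q* = 134/6 = 67/3

67/3


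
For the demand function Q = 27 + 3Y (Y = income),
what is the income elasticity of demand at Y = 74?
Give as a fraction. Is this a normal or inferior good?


dQ/dY = 3
At Y = 74: Q = 27 + 3*74 = 249
Ey = (dQ/dY)(Y/Q) = 3 * 74 / 249 = 74/83
Since Ey > 0, this is a normal good.

74/83 (normal good)


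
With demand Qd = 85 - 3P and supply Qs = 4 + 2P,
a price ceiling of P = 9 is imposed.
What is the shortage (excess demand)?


At P = 9:
Qd = 85 - 3*9 = 58
Qs = 4 + 2*9 = 22
Shortage = Qd - Qs = 58 - 22 = 36

36


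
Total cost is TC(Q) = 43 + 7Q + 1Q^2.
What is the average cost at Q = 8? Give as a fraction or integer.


TC(8) = 43 + 7*8 + 1*8^2
TC(8) = 43 + 56 + 64 = 163
AC = TC/Q = 163/8 = 163/8

163/8


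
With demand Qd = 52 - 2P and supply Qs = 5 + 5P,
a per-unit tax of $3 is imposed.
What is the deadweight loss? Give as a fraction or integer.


Pre-tax equilibrium quantity: Q* = 270/7
Post-tax equilibrium quantity: Q_tax = 240/7
Reduction in quantity: Q* - Q_tax = 30/7
DWL = (1/2) * tax * (Q* - Q_tax)
DWL = (1/2) * 3 * 30/7 = 45/7

45/7


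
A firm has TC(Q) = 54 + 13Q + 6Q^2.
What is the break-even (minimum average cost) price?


AC(Q) = 54/Q + 13 + 6Q
To minimize: dAC/dQ = -54/Q^2 + 6 = 0
Q^2 = 54/6 = 9
Q* = 3
Min AC = 54/3 + 13 + 6*3
Min AC = 18 + 13 + 18 = 49

49


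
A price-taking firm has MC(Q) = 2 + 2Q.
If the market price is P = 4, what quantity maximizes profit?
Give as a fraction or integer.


In perfect competition, profit is maximized where P = MC.
4 = 2 + 2Q
2 = 2Q
Q* = 2/2 = 1

1


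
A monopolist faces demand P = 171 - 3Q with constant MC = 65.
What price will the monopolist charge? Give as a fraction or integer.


MR = 171 - 6Q
Set MR = MC: 171 - 6Q = 65
Q* = 53/3
Substitute into demand:
P* = 171 - 3*53/3 = 118

118


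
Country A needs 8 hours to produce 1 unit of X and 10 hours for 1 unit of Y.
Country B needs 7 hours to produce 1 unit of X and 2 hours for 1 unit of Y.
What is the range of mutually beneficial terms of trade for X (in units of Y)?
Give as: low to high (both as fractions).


Opportunity cost of X for Country A = hours_X / hours_Y = 8/10 = 4/5 units of Y
Opportunity cost of X for Country B = hours_X / hours_Y = 7/2 = 7/2 units of Y
Terms of trade must be between the two opportunity costs.
Range: 4/5 to 7/2

4/5 to 7/2


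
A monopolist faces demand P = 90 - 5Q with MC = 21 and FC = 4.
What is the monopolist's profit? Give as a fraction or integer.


MR = MC: 90 - 10Q = 21
Q* = 69/10
P* = 90 - 5*69/10 = 111/2
Profit = (P* - MC)*Q* - FC
= (111/2 - 21)*69/10 - 4
= 69/2*69/10 - 4
= 4761/20 - 4 = 4681/20

4681/20


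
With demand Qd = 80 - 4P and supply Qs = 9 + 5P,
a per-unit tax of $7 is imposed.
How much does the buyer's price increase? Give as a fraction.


With a per-unit tax, the buyer's price increase depends on relative slopes.
Supply slope: d = 5, Demand slope: b = 4
Buyer's price increase = d * tax / (b + d)
= 5 * 7 / (4 + 5)
= 35 / 9 = 35/9

35/9


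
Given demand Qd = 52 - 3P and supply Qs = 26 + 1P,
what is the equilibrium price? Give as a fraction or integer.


At equilibrium, Qd = Qs.
52 - 3P = 26 + 1P
52 - 26 = 3P + 1P
26 = 4P
P* = 26/4 = 13/2

13/2


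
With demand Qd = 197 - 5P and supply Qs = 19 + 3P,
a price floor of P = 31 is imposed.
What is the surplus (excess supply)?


At P = 31:
Qd = 197 - 5*31 = 42
Qs = 19 + 3*31 = 112
Surplus = Qs - Qd = 112 - 42 = 70

70


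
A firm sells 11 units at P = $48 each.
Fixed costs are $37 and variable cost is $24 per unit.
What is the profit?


Total Revenue = P * Q = 48 * 11 = $528
Total Cost = FC + VC*Q = 37 + 24*11 = $301
Profit = TR - TC = 528 - 301 = $227

$227


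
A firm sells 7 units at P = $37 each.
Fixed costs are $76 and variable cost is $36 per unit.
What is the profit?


Total Revenue = P * Q = 37 * 7 = $259
Total Cost = FC + VC*Q = 76 + 36*7 = $328
Profit = TR - TC = 259 - 328 = $-69

$-69


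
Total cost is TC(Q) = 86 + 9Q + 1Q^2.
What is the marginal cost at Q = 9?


MC = dTC/dQ = 9 + 2*1*Q
At Q = 9:
MC = 9 + 2*9
MC = 9 + 18 = 27

27


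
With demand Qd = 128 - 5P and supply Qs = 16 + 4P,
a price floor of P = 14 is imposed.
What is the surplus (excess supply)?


At P = 14:
Qd = 128 - 5*14 = 58
Qs = 16 + 4*14 = 72
Surplus = Qs - Qd = 72 - 58 = 14

14


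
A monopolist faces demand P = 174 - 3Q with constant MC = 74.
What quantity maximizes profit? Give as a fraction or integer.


TR = P*Q = (174 - 3Q)Q = 174Q - 3Q^2
MR = dTR/dQ = 174 - 6Q
Set MR = MC:
174 - 6Q = 74
100 = 6Q
Q* = 100/6 = 50/3

50/3


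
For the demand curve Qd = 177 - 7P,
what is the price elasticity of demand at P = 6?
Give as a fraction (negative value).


dQ/dP = -7
At P = 6: Q = 177 - 7*6 = 135
E = (dQ/dP)(P/Q) = (-7)(6/135) = -14/45

-14/45


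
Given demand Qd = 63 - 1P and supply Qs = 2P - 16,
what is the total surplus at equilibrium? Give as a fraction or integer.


Find equilibrium: 63 - 1P = 2P - 16
63 + 16 = 3P
P* = 79/3 = 79/3
Q* = 2*79/3 - 16 = 110/3
Inverse demand: P = 63 - Q/1, so P_max = 63
Inverse supply: P = 8 + Q/2, so P_min = 8
CS = (1/2) * 110/3 * (63 - 79/3) = 6050/9
PS = (1/2) * 110/3 * (79/3 - 8) = 3025/9
TS = CS + PS = 6050/9 + 3025/9 = 3025/3

3025/3


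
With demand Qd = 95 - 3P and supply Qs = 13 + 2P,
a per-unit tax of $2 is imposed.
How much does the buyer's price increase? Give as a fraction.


With a per-unit tax, the buyer's price increase depends on relative slopes.
Supply slope: d = 2, Demand slope: b = 3
Buyer's price increase = d * tax / (b + d)
= 2 * 2 / (3 + 2)
= 4 / 5 = 4/5

4/5


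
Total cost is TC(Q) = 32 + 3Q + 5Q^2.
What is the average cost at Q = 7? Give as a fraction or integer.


TC(7) = 32 + 3*7 + 5*7^2
TC(7) = 32 + 21 + 245 = 298
AC = TC/Q = 298/7 = 298/7

298/7


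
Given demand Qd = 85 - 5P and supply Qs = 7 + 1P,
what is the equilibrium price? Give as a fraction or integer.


At equilibrium, Qd = Qs.
85 - 5P = 7 + 1P
85 - 7 = 5P + 1P
78 = 6P
P* = 78/6 = 13

13


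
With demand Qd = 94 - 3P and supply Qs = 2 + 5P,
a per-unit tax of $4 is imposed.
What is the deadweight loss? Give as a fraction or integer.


Pre-tax equilibrium quantity: Q* = 119/2
Post-tax equilibrium quantity: Q_tax = 52
Reduction in quantity: Q* - Q_tax = 15/2
DWL = (1/2) * tax * (Q* - Q_tax)
DWL = (1/2) * 4 * 15/2 = 15

15


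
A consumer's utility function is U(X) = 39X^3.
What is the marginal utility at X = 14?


MU = dU/dX = 39*3*X^(3-1)
MU = 117*X^2
At X = 14:
MU = 117 * 14^2
MU = 117 * 196 = 22932

22932


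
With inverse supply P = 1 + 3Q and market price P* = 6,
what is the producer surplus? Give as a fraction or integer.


Minimum supply price (at Q=0): P_min = 1
Quantity supplied at P* = 6:
Q* = (6 - 1)/3 = 5/3
PS = (1/2) * Q* * (P* - P_min)
PS = (1/2) * 5/3 * (6 - 1)
PS = (1/2) * 5/3 * 5 = 25/6

25/6


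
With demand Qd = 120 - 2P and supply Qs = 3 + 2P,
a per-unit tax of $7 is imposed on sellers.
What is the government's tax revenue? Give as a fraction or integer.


With tax on sellers, new supply: Qs' = 3 + 2(P - 7)
= 2P - 11
New equilibrium quantity:
Q_new = 109/2
Tax revenue = tax * Q_new = 7 * 109/2 = 763/2

763/2


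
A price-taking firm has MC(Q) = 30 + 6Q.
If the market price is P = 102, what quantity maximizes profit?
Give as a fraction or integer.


In perfect competition, profit is maximized where P = MC.
102 = 30 + 6Q
72 = 6Q
Q* = 72/6 = 12

12


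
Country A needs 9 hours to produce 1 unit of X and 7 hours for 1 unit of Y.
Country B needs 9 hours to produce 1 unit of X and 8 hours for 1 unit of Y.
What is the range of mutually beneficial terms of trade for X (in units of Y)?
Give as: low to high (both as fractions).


Opportunity cost of X for Country A = hours_X / hours_Y = 9/7 = 9/7 units of Y
Opportunity cost of X for Country B = hours_X / hours_Y = 9/8 = 9/8 units of Y
Terms of trade must be between the two opportunity costs.
Range: 9/8 to 9/7

9/8 to 9/7


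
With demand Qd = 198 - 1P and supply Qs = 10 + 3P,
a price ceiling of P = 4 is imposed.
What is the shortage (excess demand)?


At P = 4:
Qd = 198 - 1*4 = 194
Qs = 10 + 3*4 = 22
Shortage = Qd - Qs = 194 - 22 = 172

172


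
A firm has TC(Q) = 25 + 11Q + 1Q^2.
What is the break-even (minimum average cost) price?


AC(Q) = 25/Q + 11 + 1Q
To minimize: dAC/dQ = -25/Q^2 + 1 = 0
Q^2 = 25/1 = 25
Q* = 5
Min AC = 25/5 + 11 + 1*5
Min AC = 5 + 11 + 5 = 21

21


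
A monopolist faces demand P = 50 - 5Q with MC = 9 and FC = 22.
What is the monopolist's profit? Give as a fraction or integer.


MR = MC: 50 - 10Q = 9
Q* = 41/10
P* = 50 - 5*41/10 = 59/2
Profit = (P* - MC)*Q* - FC
= (59/2 - 9)*41/10 - 22
= 41/2*41/10 - 22
= 1681/20 - 22 = 1241/20

1241/20


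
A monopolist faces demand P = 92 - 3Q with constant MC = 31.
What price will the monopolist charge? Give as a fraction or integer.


MR = 92 - 6Q
Set MR = MC: 92 - 6Q = 31
Q* = 61/6
Substitute into demand:
P* = 92 - 3*61/6 = 123/2

123/2


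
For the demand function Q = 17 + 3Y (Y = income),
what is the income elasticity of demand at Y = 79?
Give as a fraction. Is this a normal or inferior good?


dQ/dY = 3
At Y = 79: Q = 17 + 3*79 = 254
Ey = (dQ/dY)(Y/Q) = 3 * 79 / 254 = 237/254
Since Ey > 0, this is a normal good.

237/254 (normal good)


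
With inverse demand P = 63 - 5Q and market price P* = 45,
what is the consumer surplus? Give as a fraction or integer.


Maximum willingness to pay (at Q=0): P_max = 63
Quantity demanded at P* = 45:
Q* = (63 - 45)/5 = 18/5
CS = (1/2) * Q* * (P_max - P*)
CS = (1/2) * 18/5 * (63 - 45)
CS = (1/2) * 18/5 * 18 = 162/5

162/5


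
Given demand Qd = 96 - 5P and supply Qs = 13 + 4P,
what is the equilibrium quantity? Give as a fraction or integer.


First find equilibrium price:
96 - 5P = 13 + 4P
P* = 83/9 = 83/9
Then substitute into demand:
Q* = 96 - 5 * 83/9 = 449/9

449/9


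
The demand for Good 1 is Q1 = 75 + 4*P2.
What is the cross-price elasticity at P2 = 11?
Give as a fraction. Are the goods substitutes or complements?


dQ1/dP2 = 4
At P2 = 11: Q1 = 75 + 4*11 = 119
Exy = (dQ1/dP2)(P2/Q1) = 4 * 11 / 119 = 44/119
Since Exy > 0, the goods are substitutes.

44/119 (substitutes)


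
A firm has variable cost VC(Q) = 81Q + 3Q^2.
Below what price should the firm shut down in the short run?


AVC(Q) = VC(Q)/Q = 81 + 3Q
AVC is increasing in Q, so minimum AVC is at Q -> 0+.
Min AVC = 81
The firm should shut down if P < 81.

81


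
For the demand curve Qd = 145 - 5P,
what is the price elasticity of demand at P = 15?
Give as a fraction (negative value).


dQ/dP = -5
At P = 15: Q = 145 - 5*15 = 70
E = (dQ/dP)(P/Q) = (-5)(15/70) = -15/14

-15/14


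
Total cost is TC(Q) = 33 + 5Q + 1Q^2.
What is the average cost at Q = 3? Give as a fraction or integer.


TC(3) = 33 + 5*3 + 1*3^2
TC(3) = 33 + 15 + 9 = 57
AC = TC/Q = 57/3 = 19

19


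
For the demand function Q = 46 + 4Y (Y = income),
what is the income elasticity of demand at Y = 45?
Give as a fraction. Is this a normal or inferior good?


dQ/dY = 4
At Y = 45: Q = 46 + 4*45 = 226
Ey = (dQ/dY)(Y/Q) = 4 * 45 / 226 = 90/113
Since Ey > 0, this is a normal good.

90/113 (normal good)


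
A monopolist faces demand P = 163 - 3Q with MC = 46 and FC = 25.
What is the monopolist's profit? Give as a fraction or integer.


MR = MC: 163 - 6Q = 46
Q* = 39/2
P* = 163 - 3*39/2 = 209/2
Profit = (P* - MC)*Q* - FC
= (209/2 - 46)*39/2 - 25
= 117/2*39/2 - 25
= 4563/4 - 25 = 4463/4

4463/4


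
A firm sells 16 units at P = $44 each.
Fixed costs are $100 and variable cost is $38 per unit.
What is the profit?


Total Revenue = P * Q = 44 * 16 = $704
Total Cost = FC + VC*Q = 100 + 38*16 = $708
Profit = TR - TC = 704 - 708 = $-4

$-4


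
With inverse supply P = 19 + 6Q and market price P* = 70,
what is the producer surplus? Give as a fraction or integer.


Minimum supply price (at Q=0): P_min = 19
Quantity supplied at P* = 70:
Q* = (70 - 19)/6 = 17/2
PS = (1/2) * Q* * (P* - P_min)
PS = (1/2) * 17/2 * (70 - 19)
PS = (1/2) * 17/2 * 51 = 867/4

867/4
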